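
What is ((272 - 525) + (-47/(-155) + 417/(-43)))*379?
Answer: -662817561/6665 ≈ -99448.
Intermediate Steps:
((272 - 525) + (-47/(-155) + 417/(-43)))*379 = (-253 + (-47*(-1/155) + 417*(-1/43)))*379 = (-253 + (47/155 - 417/43))*379 = (-253 - 62614/6665)*379 = -1748859/6665*379 = -662817561/6665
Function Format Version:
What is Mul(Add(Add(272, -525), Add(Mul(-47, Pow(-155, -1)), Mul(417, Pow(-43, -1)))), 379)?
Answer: Rational(-662817561, 6665) ≈ -99448.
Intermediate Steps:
Mul(Add(Add(272, -525), Add(Mul(-47, Pow(-155, -1)), Mul(417, Pow(-43, -1)))), 379) = Mul(Add(-253, Add(Mul(-47, Rational(-1, 155)), Mul(417, Rational(-1, 43)))), 379) = Mul(Add(-253, Add(Rational(47, 155), Rational(-417, 43))), 379) = Mul(Add(-253, Rational(-62614, 6665)), 379) = Mul(Rational(-1748859, 6665), 379) = Rational(-662817561, 6665)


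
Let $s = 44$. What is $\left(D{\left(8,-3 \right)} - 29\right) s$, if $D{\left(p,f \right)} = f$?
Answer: $-1408$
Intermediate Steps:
$\left(D{\left(8,-3 \right)} - 29\right) s = \left(-3 - 29\right) 44 = \left(-32\right) 44 = -1408$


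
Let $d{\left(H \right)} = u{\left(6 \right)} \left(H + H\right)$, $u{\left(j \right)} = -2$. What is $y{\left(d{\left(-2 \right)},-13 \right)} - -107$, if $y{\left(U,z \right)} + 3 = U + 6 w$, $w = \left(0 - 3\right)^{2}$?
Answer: $166$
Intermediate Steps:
$w = 9$ ($w = \left(-3\right)^{2} = 9$)
$d{\left(H \right)} = - 4 H$ ($d{\left(H \right)} = - 2 \left(H + H\right) = - 2 \cdot 2 H = - 4 H$)
$y{\left(U,z \right)} = 51 + U$ ($y{\left(U,z \right)} = -3 + \left(U + 6 \cdot 9\right) = -3 + \left(U + 54\right) = -3 + \left(54 + U\right) = 51 + U$)
$y{\left(d{\left(-2 \right)},-13 \right)} - -107 = \left(51 - -8\right) - -107 = \left(51 + 8\right) + 107 = 59 + 107 = 166$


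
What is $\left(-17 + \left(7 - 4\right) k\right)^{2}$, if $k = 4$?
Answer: $25$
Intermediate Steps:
$\left(-17 + \left(7 - 4\right) k\right)^{2} = \left(-17 + \left(7 - 4\right) 4\right)^{2} = \left(-17 + 3 \cdot 4\right)^{2} = \left(-17 + 12\right)^{2} = \left(-5\right)^{2} = 25$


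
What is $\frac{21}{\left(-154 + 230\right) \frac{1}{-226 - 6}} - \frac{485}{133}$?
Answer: $- \frac{9011}{133} \approx -67.752$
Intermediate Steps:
$\frac{21}{\left(-154 + 230\right) \frac{1}{-226 - 6}} - \frac{485}{133} = \frac{21}{76 \frac{1}{-232}} - \frac{485}{133} = \frac{21}{76 \left(- \frac{1}{232}\right)} - \frac{485}{133} = \frac{21}{- \frac{19}{58}} - \frac{485}{133} = 21 \left(- \frac{58}{19}\right) - \frac{485}{133} = - \frac{1218}{19} - \frac{485}{133} = - \frac{9011}{133}$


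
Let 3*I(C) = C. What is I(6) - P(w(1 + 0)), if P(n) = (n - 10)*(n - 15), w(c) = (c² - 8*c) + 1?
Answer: -334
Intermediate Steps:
w(c) = 1 + c² - 8*c
P(n) = (-15 + n)*(-10 + n) (P(n) = (-10 + n)*(-15 + n) = (-15 + n)*(-10 + n))
I(C) = C/3
I(6) - P(w(1 + 0)) = (⅓)*6 - (150 + (1 + (1 + 0)² - 8*(1 + 0))² - 25*(1 + (1 + 0)² - 8*(1 + 0))) = 2 - (150 + (1 + 1² - 8*1)² - 25*(1 + 1² - 8*1)) = 2 - (150 + (1 + 1 - 8)² - 25*(1 + 1 - 8)) = 2 - (150 + (-6)² - 25*(-6)) = 2 - (150 + 36 + 150) = 2 - 1*336 = 2 - 336 = -334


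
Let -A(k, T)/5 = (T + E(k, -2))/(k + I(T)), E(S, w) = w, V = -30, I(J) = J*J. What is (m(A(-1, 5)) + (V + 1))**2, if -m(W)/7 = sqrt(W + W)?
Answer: 3119/4 + 203*I*sqrt(5) ≈ 779.75 + 453.92*I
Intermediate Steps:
I(J) = J**2
A(k, T) = -5*(-2 + T)/(k + T**2) (A(k, T) = -5*(T - 2)/(k + T**2) = -5*(-2 + T)/(k + T**2))
m(W) = -7*sqrt(2)*sqrt(W) (m(W) = -7*sqrt(W + W) = -7*sqrt(2)*sqrt(W))
(m(A(-1, 5)) + (V + 1))**2 = (-7*sqrt(2)*sqrt(5*(2 - 1*5)/(-1 + 5**2)) + (-30 + 1))**2 = (-7*sqrt(2)*sqrt(5*(2 - 5)/(-1 + 25)) - 29)**2 = (-7*sqrt(2)*sqrt(5*(-3)/24) - 29)**2 = (-7*sqrt(2)*sqrt(5*(1/24)*(-3)) - 29)**2 = (-7*sqrt(2)*sqrt(-5/8) - 29)**2 = (-7*sqrt(2)*I*sqrt(10)/4 - 29)**2 = (-7*I*sqrt(5)/2 - 29)**2 = (-29 - 7*I*sqrt(5)/2)**2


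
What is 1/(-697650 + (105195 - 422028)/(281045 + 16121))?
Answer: -297166/207318176733 ≈ -1.4334e-6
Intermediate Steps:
1/(-697650 + (105195 - 422028)/(281045 + 16121)) = 1/(-697650 - 316833/297166) = 1/(-207318176733/297166) = -297166/207318176733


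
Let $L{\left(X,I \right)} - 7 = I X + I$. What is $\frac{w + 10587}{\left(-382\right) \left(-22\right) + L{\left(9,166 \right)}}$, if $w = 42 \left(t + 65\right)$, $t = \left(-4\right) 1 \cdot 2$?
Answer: $\frac{4327}{3357} \approx 1.2889$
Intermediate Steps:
$t = -8$ ($t = \left(-4\right) 2 = -8$)
$L{\left(X,I \right)} = 7 + I + I X$ ($L{\left(X,I \right)} = 7 + \left(I X + I\right) = 7 + \left(I + I X\right) = 7 + I + I X$)
$w = 2394$ ($w = 42 \left(-8 + 65\right) = 42 \cdot 57 = 2394$)
$\frac{w + 10587}{\left(-382\right) \left(-22\right) + L{\left(9,166 \right)}} = \frac{2394 + 10587}{\left(-382\right) \left(-22\right) + \left(7 + 166 + 166 \cdot 9\right)} = \frac{12981}{8404 + \left(7 + 166 + 1494\right)} = \frac{12981}{8404 + 1667} = \frac{12981}{10071} = 12981 \cdot \frac{1}{10071} = \frac{4327}{3357}$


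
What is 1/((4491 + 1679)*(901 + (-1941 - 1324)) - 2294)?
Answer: -1/14588174 ≈ -6.8549e-8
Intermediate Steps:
1/((4491 + 1679)*(901 + (-1941 - 1324)) - 2294) = 1/(6170*(901 - 3265) - 2294) = 1/(6170*(-2364) - 2294) = 1/(-14585880 - 2294) = 1/(-14588174) = -1/14588174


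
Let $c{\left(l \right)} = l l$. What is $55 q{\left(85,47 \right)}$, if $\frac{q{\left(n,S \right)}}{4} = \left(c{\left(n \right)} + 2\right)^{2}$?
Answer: $11490496380$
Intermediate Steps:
$c{\left(l \right)} = l^{2}$
$q{\left(n,S \right)} = 4 \left(2 + n^{2}\right)^{2}$ ($q{\left(n,S \right)} = 4 \left(n^{2} + 2\right)^{2} = 4 \left(2 + n^{2}\right)^{2}$)
$55 q{\left(85,47 \right)} = 55 \cdot 4 \left(2 + 85^{2}\right)^{2} = 55 \cdot 4 \left(2 + 7225\right)^{2} = 55 \cdot 4 \cdot 7227^{2} = 55 \cdot 4 \cdot 52229529 = 55 \cdot 208918116 = 11490496380$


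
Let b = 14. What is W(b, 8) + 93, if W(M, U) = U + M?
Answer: 115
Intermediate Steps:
W(M, U) = M + U
W(b, 8) + 93 = (14 + 8) + 93 = 22 + 93 = 115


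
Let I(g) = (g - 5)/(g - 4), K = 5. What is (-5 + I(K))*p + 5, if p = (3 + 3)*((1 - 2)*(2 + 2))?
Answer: 125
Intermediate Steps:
I(g) = (-5 + g)/(-4 + g)
p = -24 (p = 6*(-1*4) = 6*(-4) = -24)
(-5 + I(K))*p + 5 = (-5 + (-5 + 5)/(-4 + 5))*(-24) + 5 = (-5 + 0/1)*(-24) + 5 = (-5 + 1*0)*(-24) + 5 = (-5 + 0)*(-24) + 5 = -5*(-24) + 5 = 120 + 5 = 125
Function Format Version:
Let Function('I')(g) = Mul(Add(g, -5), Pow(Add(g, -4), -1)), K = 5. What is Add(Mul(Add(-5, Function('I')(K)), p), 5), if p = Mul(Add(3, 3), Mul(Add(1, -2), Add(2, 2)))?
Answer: 125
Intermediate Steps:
Function('I')(g) = Mul(Pow(Add(-4, g), -1), Add(-5, g)) (Function('I')(g) = Mul(Add(-5, g), Pow(Add(-4, g), -1)) = Mul(Pow(Add(-4, g), -1), Add(-5, g)))
p = -24 (p = Mul(6, Mul(-1, 4)) = Mul(6, -4) = -24)
Add(Mul(Add(-5, Function('I')(K)), p), 5) = Add(Mul(Add(-5, Mul(Pow(Add(-4, 5), -1), Add(-5, 5))), -24), 5) = Add(Mul(Add(-5, Mul(Pow(1, -1), 0)), -24), 5) = Add(Mul(Add(-5, Mul(1, 0)), -24), 5) = Add(Mul(Add(-5, 0), -24), 5) = Add(Mul(-5, -24), 5) = Add(120, 5) = 125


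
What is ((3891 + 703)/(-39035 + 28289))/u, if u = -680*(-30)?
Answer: -2297/109609200 ≈ -2.0956e-5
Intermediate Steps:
u = 20400
((3891 + 703)/(-39035 + 28289))/u = ((3891 + 703)/(-39035 + 28289))/20400 = (4594/(-10746))*(1/20400) = (4594*(-1/10746))*(1/20400) = -2297/5373*1/20400 = -2297/109609200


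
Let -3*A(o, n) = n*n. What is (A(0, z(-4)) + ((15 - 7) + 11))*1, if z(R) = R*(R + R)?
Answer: -967/3 ≈ -322.33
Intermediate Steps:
z(R) = 2*R**2 (z(R) = R*(2*R) = 2*R**2)
A(o, n) = -n**2/3 (A(o, n) = -n*n/3 = -n**2/3)
(A(0, z(-4)) + ((15 - 7) + 11))*1 = (-(2*(-4)**2)**2/3 + ((15 - 7) + 11))*1 = (-(2*16)**2/3 + (8 + 11))*1 = (-1/3*32**2 + 19)*1 = (-1/3*1024 + 19)*1 = (-1024/3 + 19)*1 = -967/3*1 = -967/3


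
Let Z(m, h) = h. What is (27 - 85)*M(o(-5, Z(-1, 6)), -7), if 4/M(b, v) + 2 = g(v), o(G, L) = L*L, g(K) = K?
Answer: 232/9 ≈ 25.778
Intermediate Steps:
o(G, L) = L**2
M(b, v) = 4/(-2 + v)
(27 - 85)*M(o(-5, Z(-1, 6)), -7) = (27 - 85)*(4/(-2 - 7)) = -232/(-9) = -232*(-1)/9 = -58*(-4/9) = 232/9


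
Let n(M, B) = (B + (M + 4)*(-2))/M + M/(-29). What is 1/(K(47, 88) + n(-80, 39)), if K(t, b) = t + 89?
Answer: 2320/316381 ≈ 0.0073329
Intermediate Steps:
K(t, b) = 89 + t
n(M, B) = -M/29 + (-8 + B - 2*M)/M (n(M, B) = (B + (4 + M)*(-2))/M + M*(-1/29) = (B + (-8 - 2*M))/M - M/29 = (-8 + B - 2*M)/M - M/29 = -M/29 + (-8 + B - 2*M)/M)
1/(K(47, 88) + n(-80, 39)) = 1/((89 + 47) + (-8 + 39 - 1/29*(-80)*(58 - 80))/(-80)) = 1/(136 - (-8 + 39 - 1/29*(-80)*(-22))/80) = 1/(136 - (-8 + 39 - 1760/29)/80) = 1/(136 - 1/80*(-861/29)) = 1/(136 + 861/2320) = 1/(316381/2320) = 2320/316381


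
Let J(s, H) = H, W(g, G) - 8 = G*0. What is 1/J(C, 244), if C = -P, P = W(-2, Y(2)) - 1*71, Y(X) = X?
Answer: 1/244 ≈ 0.0040984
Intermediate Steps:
W(g, G) = 8 (W(g, G) = 8 + G*0 = 8 + 0 = 8)
P = -63 (P = 8 - 1*71 = 8 - 71 = -63)
C = 63 (C = -1*(-63) = 63)
1/J(C, 244) = 1/244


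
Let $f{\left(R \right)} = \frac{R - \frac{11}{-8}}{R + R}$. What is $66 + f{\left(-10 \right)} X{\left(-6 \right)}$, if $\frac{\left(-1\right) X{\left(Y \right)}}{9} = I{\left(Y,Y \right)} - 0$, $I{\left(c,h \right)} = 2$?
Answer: $\frac{4659}{80} \approx 58.237$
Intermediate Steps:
$f{\left(R \right)} = \frac{\frac{11}{8} + R}{2 R}$ ($f{\left(R \right)} = \frac{R - - \frac{11}{8}}{2 R} = \left(R + \frac{11}{8}\right) \frac{1}{2 R} = \left(\frac{11}{8} + R\right) \frac{1}{2 R} = \frac{\frac{11}{8} + R}{2 R}$)
$X{\left(Y \right)} = -18$ ($X{\left(Y \right)} = - 9 \left(2 - 0\right) = - 9 \left(2 + 0\right) = \left(-9\right) 2 = -18$)
$66 + f{\left(-10 \right)} X{\left(-6 \right)} = 66 + \frac{11 + 8 \left(-10\right)}{16 \left(-10\right)} \left(-18\right) = 66 + \frac{1}{16} \left(- \frac{1}{10}\right) \left(11 - 80\right) \left(-18\right) = 66 + \frac{1}{16} \left(- \frac{1}{10}\right) \left(-69\right) \left(-18\right) = 66 + \frac{69}{160} \left(-18\right) = 66 - \frac{621}{80} = \frac{4659}{80}$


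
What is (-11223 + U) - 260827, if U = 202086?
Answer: -69964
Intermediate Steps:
(-11223 + U) - 260827 = (-11223 + 202086) - 260827 = 190863 - 260827 = -69964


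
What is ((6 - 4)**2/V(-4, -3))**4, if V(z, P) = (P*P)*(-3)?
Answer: 256/531441 ≈ 0.00048171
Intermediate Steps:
V(z, P) = -3*P**2 (V(z, P) = P**2*(-3) = -3*P**2)
((6 - 4)**2/V(-4, -3))**4 = ((6 - 4)**2/((-3*(-3)**2)))**4 = (2**2/((-3*9)))**4 = (4/(-27))**4 = (4*(-1/27))**4 = (-4/27)**4 = 256/531441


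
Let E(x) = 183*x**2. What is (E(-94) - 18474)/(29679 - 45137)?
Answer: -799257/7729 ≈ -103.41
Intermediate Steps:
(E(-94) - 18474)/(29679 - 45137) = (183*(-94)**2 - 18474)/(29679 - 45137) = (183*8836 - 18474)/(-15458) = (1616988 - 18474)*(-1/15458) = 1598514*(-1/15458) = -799257/7729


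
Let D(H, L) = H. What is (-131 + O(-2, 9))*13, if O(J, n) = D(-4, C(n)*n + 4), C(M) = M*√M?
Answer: -1755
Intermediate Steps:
C(M) = M^(3/2)
O(J, n) = -4
(-131 + O(-2, 9))*13 = (-131 - 4)*13 = -135*13 = -1755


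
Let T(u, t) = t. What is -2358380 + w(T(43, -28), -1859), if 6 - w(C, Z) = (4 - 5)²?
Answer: -2358375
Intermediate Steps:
w(C, Z) = 5 (w(C, Z) = 6 - (4 - 5)² = 6 - 1*(-1)² = 6 - 1*1 = 6 - 1 = 5)
-2358380 + w(T(43, -28), -1859) = -2358380 + 5 = -2358375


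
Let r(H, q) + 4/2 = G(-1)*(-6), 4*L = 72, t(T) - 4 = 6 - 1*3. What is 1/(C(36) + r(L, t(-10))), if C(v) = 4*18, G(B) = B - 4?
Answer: 1/100 ≈ 0.010000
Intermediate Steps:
G(B) = -4 + B
t(T) = 7 (t(T) = 4 + (6 - 1*3) = 4 + (6 - 3) = 4 + 3 = 7)
C(v) = 72
L = 18 (L = (¼)*72 = 18)
r(H, q) = 28 (r(H, q) = -2 + (-4 - 1)*(-6) = -2 - 5*(-6) = -2 + 30 = 28)
1/(C(36) + r(L, t(-10))) = 1/(72 + 28) = 1/100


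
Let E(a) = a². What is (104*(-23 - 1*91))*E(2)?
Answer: -47424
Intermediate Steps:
(104*(-23 - 1*91))*E(2) = (104*(-23 - 1*91))*2² = (104*(-23 - 91))*4 = (104*(-114))*4 = -11856*4 = -47424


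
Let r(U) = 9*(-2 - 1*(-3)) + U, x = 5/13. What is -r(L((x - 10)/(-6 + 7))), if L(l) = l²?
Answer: -17146/169 ≈ -101.46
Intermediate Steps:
x = 5/13 (x = 5*(1/13) = 5/13 ≈ 0.38462)
r(U) = 9 + U (r(U) = 9*(-2 + 3) + U = 9*1 + U = 9 + U)
-r(L((x - 10)/(-6 + 7))) = -(9 + ((5/13 - 10)/(-6 + 7))²) = -(9 + (-125/13/1)²) = -(9 + (-125/13*1)²) = -(9 + (-125/13)²) = -(9 + 15625/169) = -1*17146/169 = -17146/169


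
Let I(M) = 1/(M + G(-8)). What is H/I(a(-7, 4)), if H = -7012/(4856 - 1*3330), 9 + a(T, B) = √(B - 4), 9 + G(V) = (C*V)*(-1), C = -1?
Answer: 91156/763 ≈ 119.47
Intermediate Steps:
G(V) = -9 + V (G(V) = -9 - V*(-1) = -9 + V)
a(T, B) = -9 + √(-4 + B) (a(T, B) = -9 + √(B - 4) = -9 + √(-4 + B))
I(M) = 1/(-17 + M) (I(M) = 1/(M + (-9 - 8)) = 1/(M - 17) = 1/(-17 + M))
H = -3506/763 (H = -7012/(4856 - 3330) = -7012/1526 = -7012*1/1526 = -3506/763 ≈ -4.5950)
H/I(a(-7, 4)) = -(-91156/763 + 3506*√(-4 + 4)/763) = -(-91156/763 + 0) = -3506/(763*(1/(-17 + (-9 + 0)))) = -3506/(763*(1/(-17 - 9))) = -3506/(763*(1/(-26))) = -3506/(763*(-1/26)) = -3506/763*(-26) = 91156/763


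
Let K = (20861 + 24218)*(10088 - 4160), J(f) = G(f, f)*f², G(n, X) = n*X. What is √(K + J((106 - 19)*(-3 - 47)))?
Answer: 2*√89515318369578 ≈ 1.8922e+7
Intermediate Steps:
G(n, X) = X*n
J(f) = f⁴ (J(f) = (f*f)*f² = f²*f² = f⁴)
K = 267228312 (K = 45079*5928 = 267228312)
√(K + J((106 - 19)*(-3 - 47))) = √(267228312 + ((106 - 19)*(-3 - 47))⁴) = √(267228312 + (87*(-50))⁴) = √(267228312 + (-4350)⁴) = √(267228312 + 358061006250000) = √358061273478312 = 2*√89515318369578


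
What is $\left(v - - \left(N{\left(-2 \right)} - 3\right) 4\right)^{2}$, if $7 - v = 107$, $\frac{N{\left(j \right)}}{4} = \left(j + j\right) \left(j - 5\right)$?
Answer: $112896$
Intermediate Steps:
$N{\left(j \right)} = 8 j \left(-5 + j\right)$ ($N{\left(j \right)} = 4 \left(j + j\right) \left(j - 5\right) = 4 \cdot 2 j \left(-5 + j\right) = 8 j \left(-5 + j\right)$)
$v = -100$ ($v = 7 - 107 = -100$)
$\left(v - - \left(N{\left(-2 \right)} - 3\right) 4\right)^{2} = \left(-100 - - \left(8 \left(-2\right) \left(-5 - 2\right) - 3\right) 4\right)^{2} = \left(-100 - - \left(8 \left(-2\right) \left(-7\right) - 3\right) 4\right)^{2} = \left(-100 - - \left(112 - 3\right) 4\right)^{2} = \left(-100 - - 109 \cdot 4\right)^{2} = \left(-100 - \left(-1\right) 436\right)^{2} = \left(-100 - -436\right)^{2} = \left(-100 + 436\right)^{2} = 336^{2} = 112896$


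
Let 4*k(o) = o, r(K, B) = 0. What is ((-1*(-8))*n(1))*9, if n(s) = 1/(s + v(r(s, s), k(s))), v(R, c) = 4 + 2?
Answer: 72/7 ≈ 10.286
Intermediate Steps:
k(o) = o/4
v(R, c) = 6
n(s) = 1/(6 + s) (n(s) = 1/(s + 6) = 1/(6 + s))
((-1*(-8))*n(1))*9 = ((-1*(-8))/(6 + 1))*9 = (8/7)*9 = 72/7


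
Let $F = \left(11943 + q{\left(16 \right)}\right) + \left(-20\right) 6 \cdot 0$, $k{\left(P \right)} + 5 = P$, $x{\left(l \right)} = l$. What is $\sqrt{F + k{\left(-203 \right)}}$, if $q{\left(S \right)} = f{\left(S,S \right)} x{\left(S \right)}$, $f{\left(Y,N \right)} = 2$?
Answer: $41 \sqrt{7} \approx 108.48$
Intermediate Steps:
$k{\left(P \right)} = -5 + P$
$q{\left(S \right)} = 2 S$
$F = 11975$ ($F = \left(11943 + 2 \cdot 16\right) + \left(-20\right) 6 \cdot 0 = \left(11943 + 32\right) - 0 = 11975 + 0 = 11975$)
$\sqrt{F + k{\left(-203 \right)}} = \sqrt{11975 - 208} = \sqrt{11767} = 41 \sqrt{7}$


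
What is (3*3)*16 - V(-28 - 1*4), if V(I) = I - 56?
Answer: 232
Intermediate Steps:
V(I) = -56 + I
(3*3)*16 - V(-28 - 1*4) = (3*3)*16 - (-56 + (-28 - 1*4)) = 9*16 - (-56 + (-28 - 4)) = 144 - (-56 - 32) = 144 - 1*(-88) = 144 + 88 = 232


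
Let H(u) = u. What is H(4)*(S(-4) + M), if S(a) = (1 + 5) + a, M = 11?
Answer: 52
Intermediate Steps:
S(a) = 6 + a
H(4)*(S(-4) + M) = 4*((6 - 4) + 11) = 4*(2 + 11) = 4*13 = 52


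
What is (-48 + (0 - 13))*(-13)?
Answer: 793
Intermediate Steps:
(-48 + (0 - 13))*(-13) = (-48 - 13)*(-13) = -61*(-13) = 793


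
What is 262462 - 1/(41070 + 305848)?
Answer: 91052792115/346918 ≈ 2.6246e+5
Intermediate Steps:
262462 - 1/(41070 + 305848) = 262462 - 1/346918 = 91052792115/346918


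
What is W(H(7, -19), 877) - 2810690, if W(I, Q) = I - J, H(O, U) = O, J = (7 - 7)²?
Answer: -2810683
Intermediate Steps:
J = 0 (J = 0² = 0)
W(I, Q) = I (W(I, Q) = I - 1*0 = I + 0 = I)
W(H(7, -19), 877) - 2810690 = 7 - 2810690 = -2810683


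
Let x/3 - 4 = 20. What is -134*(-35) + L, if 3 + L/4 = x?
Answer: 4966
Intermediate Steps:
x = 72 (x = 12 + 3*20 = 12 + 60 = 72)
L = 276 (L = -12 + 4*72 = -12 + 288 = 276)
-134*(-35) + L = -134*(-35) + 276 = 4690 + 276 = 4966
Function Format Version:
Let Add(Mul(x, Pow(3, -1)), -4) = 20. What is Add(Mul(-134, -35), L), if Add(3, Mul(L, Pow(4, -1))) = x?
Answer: 4966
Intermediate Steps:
x = 72 (x = Add(12, Mul(3, 20)) = Add(12, 60) = 72)
L = 276 (L = Add(-12, Mul(4, 72)) = Add(-12, 288) = 276)
Add(Mul(-134, -35), L) = Add(Mul(-134, -35), 276) = Add(4690, 276) = 4966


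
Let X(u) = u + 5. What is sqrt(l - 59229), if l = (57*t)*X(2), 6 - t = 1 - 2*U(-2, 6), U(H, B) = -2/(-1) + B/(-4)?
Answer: 3*I*sqrt(6315) ≈ 238.4*I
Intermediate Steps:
U(H, B) = 2 - B/4 (U(H, B) = -2*(-1) + B*(-1/4) = 2 - B/4)
t = 6 (t = 6 - (1 - 2*(2 - 1/4*6)) = 6 - (1 - 2*(2 - 3/2)) = 6 - (1 - 2*1/2) = 6 - (1 - 1) = 6 - 1*0 = 6 + 0 = 6)
X(u) = 5 + u
l = 2394 (l = (57*6)*(5 + 2) = 342*7 = 2394)
sqrt(l - 59229) = sqrt(2394 - 59229) = sqrt(-56835) = 3*I*sqrt(6315)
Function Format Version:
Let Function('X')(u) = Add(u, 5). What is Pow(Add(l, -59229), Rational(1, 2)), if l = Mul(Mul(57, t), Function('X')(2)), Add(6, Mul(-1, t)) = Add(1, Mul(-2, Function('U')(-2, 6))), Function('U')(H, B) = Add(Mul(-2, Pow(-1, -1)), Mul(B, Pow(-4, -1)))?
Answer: Mul(3, I, Pow(6315, Rational(1, 2))) ≈ Mul(238.40, I)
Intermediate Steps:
Function('U')(H, B) = Add(2, Mul(Rational(-1, 4), B)) (Function('U')(H, B) = Add(Mul(-2, -1), Mul(B, Rational(-1, 4))) = Add(2, Mul(Rational(-1, 4), B)))
t = 6 (t = Add(6, Mul(-1, Add(1, Mul(-2, Add(2, Mul(Rational(-1, 4), 6)))))) = Add(6, Mul(-1, Add(1, Mul(-2, Add(2, Rational(-3, 2)))))) = Add(6, Mul(-1, Add(1, Mul(-2, Rational(1, 2))))) = Add(6, Mul(-1, Add(1, -1))) = Add(6, Mul(-1, 0)) = Add(6, 0) = 6)
Function('X')(u) = Add(5, u)
l = 2394 (l = Mul(Mul(57, 6), Add(5, 2)) = Mul(342, 7) = 2394)
Pow(Add(l, -59229), Rational(1, 2)) = Pow(Add(2394, -59229), Rational(1, 2)) = Pow(-56835, Rational(1, 2)) = Mul(3, I, Pow(6315, Rational(1, 2)))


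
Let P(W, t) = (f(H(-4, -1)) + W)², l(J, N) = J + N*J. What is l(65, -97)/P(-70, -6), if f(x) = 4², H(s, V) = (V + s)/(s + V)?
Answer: -520/243 ≈ -2.1399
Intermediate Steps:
H(s, V) = 1 (H(s, V) = (V + s)/(V + s) = 1)
l(J, N) = J + J*N
f(x) = 16
P(W, t) = (16 + W)²
l(65, -97)/P(-70, -6) = (65*(1 - 97))/((16 - 70)²) = (65*(-96))/((-54)²) = -6240/2916 = -6240*1/2916 = -520/243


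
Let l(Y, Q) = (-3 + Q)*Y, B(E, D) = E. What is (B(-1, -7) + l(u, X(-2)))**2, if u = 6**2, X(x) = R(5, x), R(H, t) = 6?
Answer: 11449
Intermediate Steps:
X(x) = 6
u = 36
l(Y, Q) = Y*(-3 + Q)
(B(-1, -7) + l(u, X(-2)))**2 = (-1 + 36*(-3 + 6))**2 = (-1 + 36*3)**2 = (-1 + 108)**2 = 107**2 = 11449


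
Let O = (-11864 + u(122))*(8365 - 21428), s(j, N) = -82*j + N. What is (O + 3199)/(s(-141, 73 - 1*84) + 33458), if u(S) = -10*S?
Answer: 170919491/45009 ≈ 3797.5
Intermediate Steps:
s(j, N) = N - 82*j
O = 170916292 (O = (-11864 - 10*122)*(8365 - 21428) = (-11864 - 1220)*(-13063) = -13084*(-13063) = 170916292)
(O + 3199)/(s(-141, 73 - 1*84) + 33458) = (170916292 + 3199)/(((73 - 1*84) - 82*(-141)) + 33458) = 170919491/(((73 - 84) + 11562) + 33458) = 170919491/((-11 + 11562) + 33458) = 170919491/(11551 + 33458) = 170919491/45009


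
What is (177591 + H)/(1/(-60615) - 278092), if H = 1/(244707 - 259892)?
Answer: -32692328486082/51193331966497 ≈ -0.63861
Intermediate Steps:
H = -1/15185 (H = 1/(-15185) = -1/15185 ≈ -6.5855e-5)
(177591 + H)/(1/(-60615) - 278092) = (177591 - 1/15185)/(1/(-60615) - 278092) = 2696719334/(15185*(-1/60615 - 278092)) = 2696719334/(15185*(-16856546581/60615)) = (2696719334/15185)*(-60615/16856546581) = -32692328486082/51193331966497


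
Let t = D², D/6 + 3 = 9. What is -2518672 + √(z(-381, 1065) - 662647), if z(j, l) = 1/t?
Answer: -2518672 + I*√858790511/36 ≈ -2.5187e+6 + 814.03*I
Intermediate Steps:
D = 36 (D = -18 + 6*9 = -18 + 54 = 36)
t = 1296 (t = 36² = 1296)
z(j, l) = 1/1296
-2518672 + √(z(-381, 1065) - 662647) = -2518672 + √(1/1296 - 662647) = -2518672 + √(-858790511/1296) = -2518672 + I*√858790511/36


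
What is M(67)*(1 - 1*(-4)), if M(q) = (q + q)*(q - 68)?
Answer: -670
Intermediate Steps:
M(q) = 2*q*(-68 + q) (M(q) = (2*q)*(-68 + q) = 2*q*(-68 + q))
M(67)*(1 - 1*(-4)) = (2*67*(-68 + 67))*(1 - 1*(-4)) = (2*67*(-1))*(1 + 4) = -134*5 = -670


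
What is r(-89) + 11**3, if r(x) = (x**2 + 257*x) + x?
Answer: -13710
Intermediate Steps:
r(x) = x**2 + 258*x
r(-89) + 11**3 = -89*(258 - 89) + 11**3 = -89*169 + 1331 = -15041 + 1331 = -13710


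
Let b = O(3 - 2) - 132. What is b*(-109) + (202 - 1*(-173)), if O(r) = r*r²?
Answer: 14654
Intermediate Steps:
O(r) = r³
b = -131 (b = (3 - 2)³ - 132 = 1³ - 132 = 1 - 132 = -131)
b*(-109) + (202 - 1*(-173)) = -131*(-109) + (202 - 1*(-173)) = 14279 + (202 + 173) = 14279 + 375 = 14654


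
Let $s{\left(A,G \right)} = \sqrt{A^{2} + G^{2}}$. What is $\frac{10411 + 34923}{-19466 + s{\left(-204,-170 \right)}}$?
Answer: $- \frac{220617911}{94713660} - \frac{385339 \sqrt{61}}{94713660} \approx -2.3611$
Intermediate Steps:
$\frac{10411 + 34923}{-19466 + s{\left(-204,-170 \right)}} = \frac{10411 + 34923}{-19466 + \sqrt{\left(-204\right)^{2} + \left(-170\right)^{2}}} = \frac{45334}{-19466 + \sqrt{41616 + 28900}} = \frac{45334}{-19466 + \sqrt{70516}} = \frac{45334}{-19466 + 34 \sqrt{61}}$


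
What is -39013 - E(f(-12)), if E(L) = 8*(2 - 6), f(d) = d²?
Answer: -38981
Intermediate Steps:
E(L) = -32 (E(L) = 8*(-4) = -32)
-39013 - E(f(-12)) = -39013 - 1*(-32) = -39013 + 32 = -38981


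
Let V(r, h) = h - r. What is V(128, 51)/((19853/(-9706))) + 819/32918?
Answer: 24617921923/653521054 ≈ 37.670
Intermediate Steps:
V(128, 51)/((19853/(-9706))) + 819/32918 = (51 - 1*128)/((19853/(-9706))) + 819/32918 = (51 - 128)/((19853*(-1/9706))) + 819*(1/32918) = -77/(-19853/9706) + 819/32918 = -77*(-9706/19853) + 819/32918 = 747362/19853 + 819/32918 = 24617921923/653521054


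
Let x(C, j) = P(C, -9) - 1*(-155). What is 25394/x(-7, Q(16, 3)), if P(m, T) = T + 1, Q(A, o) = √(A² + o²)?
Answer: 25394/147 ≈ 172.75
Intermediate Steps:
P(m, T) = 1 + T
x(C, j) = 147 (x(C, j) = (1 - 9) - 1*(-155) = -8 + 155 = 147)
25394/x(-7, Q(16, 3)) = 25394/147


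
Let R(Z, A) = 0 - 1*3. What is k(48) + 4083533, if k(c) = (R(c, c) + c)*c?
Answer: 4085693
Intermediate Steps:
R(Z, A) = -3 (R(Z, A) = 0 - 3 = -3)
k(c) = c*(-3 + c) (k(c) = (-3 + c)*c = c*(-3 + c))
k(48) + 4083533 = 48*(-3 + 48) + 4083533 = 48*45 + 4083533 = 2160 + 4083533 = 4085693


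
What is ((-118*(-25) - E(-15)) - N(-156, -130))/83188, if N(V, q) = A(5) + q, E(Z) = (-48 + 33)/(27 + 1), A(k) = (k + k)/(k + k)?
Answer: 86227/2329264 ≈ 0.037019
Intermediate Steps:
A(k) = 1 (A(k) = (2*k)/((2*k)) = (2*k)*(1/(2*k)) = 1)
E(Z) = -15/28
N(V, q) = 1 + q
((-118*(-25) - E(-15)) - N(-156, -130))/83188 = ((-118*(-25) - 1*(-15/28)) - (1 - 130))/83188 = ((2950 + 15/28) - 1*(-129))*(1/83188) = (82615/28 + 129)*(1/83188) = (86227/28)*(1/83188) = 86227/2329264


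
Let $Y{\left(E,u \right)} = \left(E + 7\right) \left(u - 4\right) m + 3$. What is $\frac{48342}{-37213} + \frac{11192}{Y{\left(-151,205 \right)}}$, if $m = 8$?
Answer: $- \frac{11610029654}{8616632937} \approx -1.3474$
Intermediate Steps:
$Y{\left(E,u \right)} = 3 + 8 \left(-4 + u\right) \left(7 + E\right)$ ($Y{\left(E,u \right)} = \left(E + 7\right) \left(u - 4\right) 8 + 3 = \left(7 + E\right) \left(-4 + u\right) 8 + 3 = \left(-4 + u\right) \left(7 + E\right) 8 + 3 = 8 \left(-4 + u\right) \left(7 + E\right) + 3 = 3 + 8 \left(-4 + u\right) \left(7 + E\right)$)
$\frac{48342}{-37213} + \frac{11192}{Y{\left(-151,205 \right)}} = \frac{48342}{-37213} + \frac{11192}{-221 - -4832 + 56 \cdot 205 + 8 \left(-151\right) 205} = 48342 \left(- \frac{1}{37213}\right) + \frac{11192}{-221 + 4832 + 11480 - 247640} = - \frac{48342}{37213} + \frac{11192}{-231549} = - \frac{48342}{37213} + 11192 \left(- \frac{1}{231549}\right) = - \frac{48342}{37213} - \frac{11192}{231549} = - \frac{11610029654}{8616632937}$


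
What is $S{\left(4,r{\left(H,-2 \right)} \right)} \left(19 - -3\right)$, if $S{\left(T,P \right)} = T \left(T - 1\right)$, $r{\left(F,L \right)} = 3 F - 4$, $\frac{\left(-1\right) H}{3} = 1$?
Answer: $264$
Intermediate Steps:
$H = -3$ ($H = \left(-3\right) 1 = -3$)
$r{\left(F,L \right)} = -4 + 3 F$
$S{\left(T,P \right)} = T \left(-1 + T\right)$
$S{\left(4,r{\left(H,-2 \right)} \right)} \left(19 - -3\right) = 4 \left(-1 + 4\right) \left(19 - -3\right) = 4 \cdot 3 \left(19 + 3\right) = 12 \cdot 22 = 264$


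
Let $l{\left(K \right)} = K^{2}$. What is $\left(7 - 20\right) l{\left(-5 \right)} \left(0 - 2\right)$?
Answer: $650$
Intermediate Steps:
$\left(7 - 20\right) l{\left(-5 \right)} \left(0 - 2\right) = \left(7 - 20\right) \left(-5\right)^{2} \left(0 - 2\right) = - 13 \cdot 25 \left(-2\right) = \left(-13\right) \left(-50\right) = 650$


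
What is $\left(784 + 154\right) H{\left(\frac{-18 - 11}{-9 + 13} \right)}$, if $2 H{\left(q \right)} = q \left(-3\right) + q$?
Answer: $\frac{13601}{2} \approx 6800.5$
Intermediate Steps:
$H{\left(q \right)} = - q$ ($H{\left(q \right)} = \frac{q \left(-3\right) + q}{2} = \frac{- 3 q + q}{2} = \frac{\left(-2\right) q}{2} = - q$)
$\left(784 + 154\right) H{\left(\frac{-18 - 11}{-9 + 13} \right)} = \left(784 + 154\right) \left(- \frac{-18 - 11}{-9 + 13}\right) = 938 \left(- \frac{-29}{4}\right) = 938 \left(\left(-1\right) \left(- \frac{29}{4}\right)\right) = 938 \cdot \frac{29}{4} = \frac{13601}{2}$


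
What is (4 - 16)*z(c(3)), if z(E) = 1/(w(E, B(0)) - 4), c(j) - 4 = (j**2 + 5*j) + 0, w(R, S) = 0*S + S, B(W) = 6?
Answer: -6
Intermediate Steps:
w(R, S) = S (w(R, S) = 0 + S = S)
c(j) = 4 + j**2 + 5*j (c(j) = 4 + ((j**2 + 5*j) + 0) = 4 + (j**2 + 5*j) = 4 + j**2 + 5*j)
z(E) = 1/2 (z(E) = 1/(6 - 4) = 1/2)
(4 - 16)*z(c(3)) = (4 - 16)*(1/2) = -12*1/2 = -6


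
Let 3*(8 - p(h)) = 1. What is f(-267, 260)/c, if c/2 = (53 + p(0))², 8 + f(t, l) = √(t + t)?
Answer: -9/8281 + 9*I*√534/66248 ≈ -0.0010868 + 0.0031394*I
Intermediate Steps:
p(h) = 23/3 (p(h) = 8 - ⅓*1 = 8 - ⅓ = 23/3)
f(t, l) = -8 + √2*√t (f(t, l) = -8 + √(t + t) = -8 + √(2*t) = -8 + √2*√t)
c = 66248/9 (c = 2*(53 + 23/3)² = 2*(182/3)² = 2*(33124/9) = 66248/9 ≈ 7360.9)
f(-267, 260)/c = (-8 + √2*√(-267))/(66248/9) = (-8 + √2*(I*√267))*(9/66248) = (-8 + I*√534)*(9/66248) = -9/8281 + 9*I*√534/66248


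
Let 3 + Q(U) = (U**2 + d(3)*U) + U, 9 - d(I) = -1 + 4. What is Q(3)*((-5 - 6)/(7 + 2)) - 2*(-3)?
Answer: -27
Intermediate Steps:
d(I) = 6 (d(I) = 9 - (-1 + 4) = 9 - 1*3 = 9 - 3 = 6)
Q(U) = -3 + U**2 + 7*U (Q(U) = -3 + ((U**2 + 6*U) + U) = -3 + (U**2 + 7*U) = -3 + U**2 + 7*U)
Q(3)*((-5 - 6)/(7 + 2)) - 2*(-3) = (-3 + 3**2 + 7*3)*((-5 - 6)/(7 + 2)) - 2*(-3) = (-3 + 9 + 21)*(-11/9) + 6 = 27*(-11*1/9) + 6 = 27*(-11/9) + 6 = -33 + 6 = -27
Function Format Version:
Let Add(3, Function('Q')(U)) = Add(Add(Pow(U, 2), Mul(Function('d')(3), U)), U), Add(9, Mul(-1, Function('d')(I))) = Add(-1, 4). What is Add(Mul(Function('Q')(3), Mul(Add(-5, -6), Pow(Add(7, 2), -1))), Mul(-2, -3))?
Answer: -27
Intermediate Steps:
Function('d')(I) = 6 (Function('d')(I) = Add(9, Mul(-1, Add(-1, 4))) = Add(9, Mul(-1, 3)) = Add(9, -3) = 6)
Function('Q')(U) = Add(-3, Pow(U, 2), Mul(7, U)) (Function('Q')(U) = Add(-3, Add(Add(Pow(U, 2), Mul(6, U)), U)) = Add(-3, Add(Pow(U, 2), Mul(7, U))) = Add(-3, Pow(U, 2), Mul(7, U)))
Add(Mul(Function('Q')(3), Mul(Add(-5, -6), Pow(Add(7, 2), -1))), Mul(-2, -3)) = Add(Mul(Add(-3, Pow(3, 2), Mul(7, 3)), Mul(Add(-5, -6), Pow(Add(7, 2), -1))), Mul(-2, -3)) = Add(Mul(Add(-3, 9, 21), Mul(-11, Pow(9, -1))), 6) = Add(Mul(27, Mul(-11, Rational(1, 9))), 6) = Add(Mul(27, Rational(-11, 9)), 6) = Add(-33, 6) = -27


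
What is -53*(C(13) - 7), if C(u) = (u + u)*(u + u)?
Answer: -35457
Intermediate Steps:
C(u) = 4*u² (C(u) = (2*u)*(2*u) = 4*u²)
-53*(C(13) - 7) = -53*(4*13² - 7) = -53*(4*169 - 7) = -53*(676 - 7) = -53*669 = -35457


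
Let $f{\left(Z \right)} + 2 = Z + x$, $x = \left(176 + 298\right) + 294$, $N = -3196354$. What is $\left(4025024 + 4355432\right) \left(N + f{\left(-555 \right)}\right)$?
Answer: $-26785135781208$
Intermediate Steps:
$x = 768$ ($x = 474 + 294 = 768$)
$f{\left(Z \right)} = 766 + Z$ ($f{\left(Z \right)} = -2 + \left(Z + 768\right) = -2 + \left(768 + Z\right) = 766 + Z$)
$\left(4025024 + 4355432\right) \left(N + f{\left(-555 \right)}\right) = \left(4025024 + 4355432\right) \left(-3196354 + \left(766 - 555\right)\right) = 8380456 \left(-3196354 + 211\right) = 8380456 \left(-3196143\right) = -26785135781208$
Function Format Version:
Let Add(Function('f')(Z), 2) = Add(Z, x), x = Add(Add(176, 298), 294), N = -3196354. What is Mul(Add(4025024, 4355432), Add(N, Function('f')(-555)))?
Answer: -26785135781208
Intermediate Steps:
x = 768 (x = Add(474, 294) = 768)
Function('f')(Z) = Add(766, Z) (Function('f')(Z) = Add(-2, Add(Z, 768)) = Add(-2, Add(768, Z)) = Add(766, Z))
Mul(Add(4025024, 4355432), Add(N, Function('f')(-555))) = Mul(Add(4025024, 4355432), Add(-3196354, Add(766, -555))) = Mul(8380456, Add(-3196354, 211)) = Mul(8380456, -3196143) = -26785135781208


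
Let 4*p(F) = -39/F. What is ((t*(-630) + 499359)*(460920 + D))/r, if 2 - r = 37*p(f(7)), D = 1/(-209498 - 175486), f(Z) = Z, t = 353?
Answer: 114676962751631819/48090918 ≈ 2.3846e+9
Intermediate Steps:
p(F) = -39/(4*F) (p(F) = (-39/F)/4 = -39/(4*F))
D = -1/384984 (D = 1/(-384984) = -1/384984 ≈ -2.5975e-6)
r = 1499/28 (r = 2 - 37*(-39/4/7) = 2 - 37*(-39/4*⅐) = 2 - 37*(-39)/28 = 2 - 1*(-1443/28) = 2 + 1443/28 = 1499/28 ≈ 53.536)
((t*(-630) + 499359)*(460920 + D))/r = ((353*(-630) + 499359)*(460920 - 1/384984))/(1499/28) = ((-222390 + 499359)*(177446825279/384984))*(28/1499) = (276969*(177446825279/384984))*(28/1499) = (16382423250233117/128328)*(28/1499) = 114676962751631819/48090918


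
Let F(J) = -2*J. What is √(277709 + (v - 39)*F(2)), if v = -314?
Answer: √279121 ≈ 528.32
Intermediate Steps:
√(277709 + (v - 39)*F(2)) = √(277709 + (-314 - 39)*(-2*2)) = √(277709 - 353*(-4)) = √(277709 + 1412) = √279121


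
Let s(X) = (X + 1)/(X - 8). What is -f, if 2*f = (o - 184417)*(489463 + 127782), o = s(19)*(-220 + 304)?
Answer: 1251098211215/22 ≈ 5.6868e+10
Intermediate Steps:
s(X) = (1 + X)/(-8 + X)
o = 1680/11 (o = ((1 + 19)/(-8 + 19))*(-220 + 304) = (20/11)*84 = 1680/11 ≈ 152.73)
f = -1251098211215/22 (f = ((1680/11 - 184417)*(489463 + 127782))/2 = (-2026907/11*617245)/2 = (1/2)*(-1251098211215/11) = -1251098211215/22 ≈ -5.6868e+10)
-f = -1*(-1251098211215/22) = 1251098211215/22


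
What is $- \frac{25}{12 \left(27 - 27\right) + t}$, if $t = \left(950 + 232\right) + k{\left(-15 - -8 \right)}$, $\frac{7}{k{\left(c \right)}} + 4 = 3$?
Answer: $- \frac{1}{47} \approx -0.021277$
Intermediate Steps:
$k{\left(c \right)} = -7$ ($k{\left(c \right)} = \frac{7}{-4 + 3} = \frac{7}{-1} = 7 \left(-1\right) = -7$)
$t = 1175$ ($t = \left(950 + 232\right) - 7 = 1182 - 7 = 1175$)
$- \frac{25}{12 \left(27 - 27\right) + t} = - \frac{25}{12 \left(27 - 27\right) + 1175} = - \frac{25}{12 \cdot 0 + 1175} = - \frac{25}{0 + 1175} = - \frac{25}{1175} = \left(-25\right) \frac{1}{1175} = - \frac{1}{47}$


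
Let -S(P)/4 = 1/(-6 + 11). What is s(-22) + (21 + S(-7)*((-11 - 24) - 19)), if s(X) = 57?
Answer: 606/5 ≈ 121.20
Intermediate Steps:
S(P) = -⅘ (S(P) = -4/(-6 + 11) = -4/5 = -4*⅕ = -⅘)
s(-22) + (21 + S(-7)*((-11 - 24) - 19)) = 57 + (21 - 4*((-11 - 24) - 19)/5) = 57 + (21 - 4*(-35 - 19)/5) = 57 + (21 - ⅘*(-54)) = 57 + (21 + 216/5) = 57 + 321/5 = 606/5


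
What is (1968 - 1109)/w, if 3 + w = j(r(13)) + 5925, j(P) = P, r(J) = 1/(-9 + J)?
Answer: 3436/23689 ≈ 0.14505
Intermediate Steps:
w = 23689/4 (w = -3 + (1/(-9 + 13) + 5925) = -3 + (1/4 + 5925) = -3 + (¼ + 5925) = -3 + 23701/4 = 23689/4 ≈ 5922.3)
(1968 - 1109)/w = (1968 - 1109)/(23689/4) = 859*(4/23689) = 3436/23689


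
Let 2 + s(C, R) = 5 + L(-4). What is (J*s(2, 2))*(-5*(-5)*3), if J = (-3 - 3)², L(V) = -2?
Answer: 2700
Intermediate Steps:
J = 36 (J = (-6)² = 36)
s(C, R) = 1 (s(C, R) = -2 + (5 - 2) = -2 + 3 = 1)
(J*s(2, 2))*(-5*(-5)*3) = (36*1)*(-5*(-5)*3) = 36*(25*3) = 36*75 = 2700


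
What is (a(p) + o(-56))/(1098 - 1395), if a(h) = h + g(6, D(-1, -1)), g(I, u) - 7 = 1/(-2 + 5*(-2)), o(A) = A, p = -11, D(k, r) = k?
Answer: 721/3564 ≈ 0.20230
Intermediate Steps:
g(I, u) = 83/12 (g(I, u) = 7 + 1/(-2 + 5*(-2)) = 7 + 1/(-2 - 10) = 7 + 1/(-12) = 7 - 1/12 = 83/12)
a(h) = 83/12 + h (a(h) = h + 83/12 = 83/12 + h)
(a(p) + o(-56))/(1098 - 1395) = ((83/12 - 11) - 56)/(1098 - 1395) = (-49/12 - 56)/(-297) = -721/12*(-1/297) = 721/3564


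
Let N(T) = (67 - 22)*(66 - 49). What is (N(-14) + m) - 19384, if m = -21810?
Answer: -40429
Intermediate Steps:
N(T) = 765 (N(T) = 45*17 = 765)
(N(-14) + m) - 19384 = (765 - 21810) - 19384 = -21045 - 19384 = -40429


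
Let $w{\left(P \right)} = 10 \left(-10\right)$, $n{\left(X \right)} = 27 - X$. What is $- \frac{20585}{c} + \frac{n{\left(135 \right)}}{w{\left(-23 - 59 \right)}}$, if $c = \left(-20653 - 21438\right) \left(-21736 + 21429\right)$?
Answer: $\frac{348377674}{323048425} \approx 1.0784$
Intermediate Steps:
$w{\left(P \right)} = -100$
$c = 12921937$ ($c = \left(-42091\right) \left(-307\right) = 12921937$)
$- \frac{20585}{c} + \frac{n{\left(135 \right)}}{w{\left(-23 - 59 \right)}} = - \frac{20585}{12921937} + \frac{27 - 135}{-100} = \left(-20585\right) \frac{1}{12921937} + \left(27 - 135\right) \left(- \frac{1}{100}\right) = - \frac{20585}{12921937} - - \frac{27}{25} = - \frac{20585}{12921937} + \frac{27}{25} = \frac{348377674}{323048425}$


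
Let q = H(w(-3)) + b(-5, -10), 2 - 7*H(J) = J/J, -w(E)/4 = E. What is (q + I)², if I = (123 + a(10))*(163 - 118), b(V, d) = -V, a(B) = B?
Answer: 1758208761/49 ≈ 3.5882e+7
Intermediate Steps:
w(E) = -4*E
H(J) = ⅐ (H(J) = 2/7 - J/(7*J) = 2/7 - ⅐*1 = 2/7 - ⅐ = ⅐)
I = 5985 (I = (123 + 10)*(163 - 118) = 133*45 = 5985)
q = 36/7 (q = ⅐ - 1*(-5) = ⅐ + 5 = 36/7 ≈ 5.1429)
(q + I)² = (36/7 + 5985)² = (41931/7)² = 1758208761/49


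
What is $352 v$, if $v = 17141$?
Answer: $6033632$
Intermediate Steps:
$352 v = 352 \cdot 17141 = 6033632$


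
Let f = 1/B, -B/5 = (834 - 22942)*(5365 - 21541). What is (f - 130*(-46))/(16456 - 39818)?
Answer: -10692808339199/41773476324480 ≈ -0.25597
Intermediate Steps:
B = -1788095040 (B = -5*(834 - 22942)*(5365 - 21541) = -(-110540)*(-16176) = -5*357619008 = -1788095040)
f = -1/1788095040 (f = 1/(-1788095040) = -1/1788095040 ≈ -5.5925e-10)
(f - 130*(-46))/(16456 - 39818) = (-1/1788095040 - 130*(-46))/(16456 - 39818) = (-1/1788095040 + 5980)/(-23362) = (10692808339199/1788095040)*(-1/23362) = -10692808339199/41773476324480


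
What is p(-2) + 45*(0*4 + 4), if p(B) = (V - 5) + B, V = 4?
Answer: 177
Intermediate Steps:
p(B) = -1 + B (p(B) = (4 - 5) + B = -1 + B)
p(-2) + 45*(0*4 + 4) = (-1 - 2) + 45*(0*4 + 4) = -3 + 45*(0 + 4) = -3 + 45*4 = -3 + 180 = 177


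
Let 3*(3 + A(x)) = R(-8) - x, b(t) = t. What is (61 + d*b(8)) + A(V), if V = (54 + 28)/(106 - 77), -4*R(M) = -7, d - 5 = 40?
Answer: 145339/348 ≈ 417.64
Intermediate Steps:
d = 45 (d = 5 + 40 = 45)
R(M) = 7/4 (R(M) = -1/4*(-7) = 7/4)
V = 82/29 ≈ 2.8276
A(x) = -29/12 - x/3 (A(x) = -3 + (7/4 - x)/3 = -3 + (7/12 - x/3) = -29/12 - x/3)
(61 + d*b(8)) + A(V) = (61 + 45*8) + (-29/12 - 1/3*82/29) = (61 + 360) + (-29/12 - 82/87) = 421 - 1169/348 = 145339/348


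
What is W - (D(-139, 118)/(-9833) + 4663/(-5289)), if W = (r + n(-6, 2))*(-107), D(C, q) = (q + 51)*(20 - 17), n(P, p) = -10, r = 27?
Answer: -94551721801/52006737 ≈ -1818.1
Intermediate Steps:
D(C, q) = 153 + 3*q (D(C, q) = (51 + q)*3 = 153 + 3*q)
W = -1819 (W = (27 - 10)*(-107) = 17*(-107) = -1819)
W - (D(-139, 118)/(-9833) + 4663/(-5289)) = -1819 - ((153 + 3*118)/(-9833) + 4663/(-5289)) = -1819 - ((153 + 354)*(-1/9833) + 4663*(-1/5289)) = -1819 - (507*(-1/9833) - 4663/5289) = -1819 - (-507/9833 - 4663/5289) = -1819 - 1*(-48532802/52006737) = -1819 + 48532802/52006737 = -94551721801/52006737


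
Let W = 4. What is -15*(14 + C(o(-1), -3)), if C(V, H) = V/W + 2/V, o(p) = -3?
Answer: -755/4 ≈ -188.75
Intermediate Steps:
C(V, H) = 2/V + V/4 (C(V, H) = V/4 + 2/V = 2/V + V/4)
-15*(14 + C(o(-1), -3)) = -15*(14 + (2/(-3) + (1/4)*(-3))) = -15*(14 + (2*(-1/3) - 3/4)) = -15*(14 + (-2/3 - 3/4)) = -15*(14 - 17/12) = -15*151/12 = -755/4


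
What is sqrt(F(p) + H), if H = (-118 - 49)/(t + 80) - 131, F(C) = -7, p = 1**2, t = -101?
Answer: I*sqrt(57351)/21 ≈ 11.404*I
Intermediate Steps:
p = 1
H = -2584/21 (H = (-118 - 49)/(-101 + 80) - 131 = -167/(-21) - 131 = -167*(-1/21) - 131 = 167/21 - 131 = -2584/21 ≈ -123.05)
sqrt(F(p) + H) = sqrt(-7 - 2584/21) = sqrt(-2731/21) = I*sqrt(57351)/21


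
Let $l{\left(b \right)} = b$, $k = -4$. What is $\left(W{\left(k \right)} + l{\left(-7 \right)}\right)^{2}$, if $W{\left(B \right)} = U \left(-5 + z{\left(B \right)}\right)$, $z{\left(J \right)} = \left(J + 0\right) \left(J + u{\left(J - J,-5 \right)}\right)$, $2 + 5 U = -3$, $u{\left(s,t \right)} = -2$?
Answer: $676$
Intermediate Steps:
$U = -1$ ($U = - \frac{2}{5} + \frac{1}{5} \left(-3\right) = - \frac{2}{5} - \frac{3}{5} = -1$)
$z{\left(J \right)} = J \left(-2 + J\right)$ ($z{\left(J \right)} = \left(J + 0\right) \left(J - 2\right) = J \left(-2 + J\right)$)
$W{\left(B \right)} = 5 - B \left(-2 + B\right)$ ($W{\left(B \right)} = - (-5 + B \left(-2 + B\right)) = 5 - B \left(-2 + B\right)$)
$\left(W{\left(k \right)} + l{\left(-7 \right)}\right)^{2} = \left(\left(5 - - 4 \left(-2 - 4\right)\right) - 7\right)^{2} = \left(\left(5 - \left(-4\right) \left(-6\right)\right) - 7\right)^{2} = \left(\left(5 - 24\right) - 7\right)^{2} = \left(-19 - 7\right)^{2} = \left(-26\right)^{2} = 676$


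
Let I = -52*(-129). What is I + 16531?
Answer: 23239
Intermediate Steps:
I = 6708
I + 16531 = 6708 + 16531 = 23239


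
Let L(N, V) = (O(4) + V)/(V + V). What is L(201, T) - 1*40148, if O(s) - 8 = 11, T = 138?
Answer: -11080691/276 ≈ -40147.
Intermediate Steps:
O(s) = 19 (O(s) = 8 + 11 = 19)
L(N, V) = (19 + V)/(2*V) (L(N, V) = (19 + V)/(V + V) = (19 + V)/((2*V)) = (19 + V)*(1/(2*V)) = (19 + V)/(2*V))
L(201, T) - 1*40148 = (½)*(19 + 138)/138 - 1*40148 = (½)*(1/138)*157 - 40148 = 157/276 - 40148 = -11080691/276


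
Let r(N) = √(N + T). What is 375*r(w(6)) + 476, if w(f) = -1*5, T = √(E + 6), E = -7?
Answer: 476 + 375*√(-5 + I) ≈ 559.44 + 842.67*I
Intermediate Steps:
T = I (T = √(-7 + 6) = √(-1) = I ≈ 1.0*I)
w(f) = -5
r(N) = √(I + N) (r(N) = √(N + I) = √(I + N))
375*r(w(6)) + 476 = 375*√(I - 5) + 476 = 375*√(-5 + I) + 476 = 476 + 375*√(-5 + I)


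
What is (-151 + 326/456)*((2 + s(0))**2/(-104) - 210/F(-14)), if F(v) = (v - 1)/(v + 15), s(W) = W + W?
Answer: -4146065/1976 ≈ -2098.2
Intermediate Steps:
s(W) = 2*W
F(v) = (-1 + v)/(15 + v)
(-151 + 326/456)*((2 + s(0))**2/(-104) - 210/F(-14)) = (-151 + 326/456)*((2 + 2*0)**2/(-104) - 210*(15 - 14)/(-1 - 14)) = (-151 + 326*(1/456))*((2 + 0)**2*(-1/104) - 210/(-15/1)) = (-151 + 163/228)*(2**2*(-1/104) - 210/(1*(-15))) = -34265*(4*(-1/104) - 210/(-15))/228 = -34265*(-1/26 - 210*(-1/15))/228 = -34265*(-1/26 + 14)/228 = -34265/228*363/26 = -4146065/1976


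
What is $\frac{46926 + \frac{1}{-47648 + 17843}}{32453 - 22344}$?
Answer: $\frac{1398629429}{301298745} \approx 4.642$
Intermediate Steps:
$\frac{46926 + \frac{1}{-47648 + 17843}}{32453 - 22344} = \frac{46926 + \frac{1}{-29805}}{10109} = \left(46926 - \frac{1}{29805}\right) \frac{1}{10109} = \frac{1398629429}{29805} \cdot \frac{1}{10109} = \frac{1398629429}{301298745}$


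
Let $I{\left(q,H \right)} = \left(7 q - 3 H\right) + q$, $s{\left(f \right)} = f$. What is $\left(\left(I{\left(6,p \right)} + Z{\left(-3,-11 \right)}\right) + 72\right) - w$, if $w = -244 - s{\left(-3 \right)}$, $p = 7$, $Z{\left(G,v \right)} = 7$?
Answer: $347$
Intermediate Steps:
$I{\left(q,H \right)} = - 3 H + 8 q$ ($I{\left(q,H \right)} = \left(- 3 H + 7 q\right) + q = - 3 H + 8 q$)
$w = -241$ ($w = -244 - -3 = -244 + 3 = -241$)
$\left(\left(I{\left(6,p \right)} + Z{\left(-3,-11 \right)}\right) + 72\right) - w = \left(\left(\left(\left(-3\right) 7 + 8 \cdot 6\right) + 7\right) + 72\right) - -241 = \left(\left(\left(-21 + 48\right) + 7\right) + 72\right) + 241 = \left(\left(27 + 7\right) + 72\right) + 241 = \left(34 + 72\right) + 241 = 106 + 241 = 347$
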